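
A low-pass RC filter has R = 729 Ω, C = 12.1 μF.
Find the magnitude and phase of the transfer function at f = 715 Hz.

Step 1 — Angular frequency: ω = 2π·715 = 4492 rad/s.
Step 2 — Transfer function: H(jω) = 1/(1 + jωRC).
Step 3 — Denominator: 1 + jωRC = 1 + j·4492·729·1.21e-05 = 1 + j39.63.
Step 4 — H = 0.0006364 - j0.02522.
Step 5 — Magnitude: |H| = 0.02523 (-32.0 dB); phase: φ = -88.6°.

|H| = 0.02523 (-32.0 dB), φ = -88.6°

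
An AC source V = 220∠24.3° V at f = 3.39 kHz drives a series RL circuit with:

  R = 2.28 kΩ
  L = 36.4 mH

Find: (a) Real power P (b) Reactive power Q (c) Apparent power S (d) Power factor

Step 1 — Angular frequency: ω = 2π·f = 2π·3390 = 2.13e+04 rad/s.
Step 2 — Component impedances:
  R: Z = R = 2280 Ω
  L: Z = jωL = j·2.13e+04·0.0364 = 0 + j775.3 Ω
Step 3 — Series combination: Z_total = R + L = 2280 + j775.3 Ω = 2408∠18.8° Ω.
Step 4 — Source phasor: V = 220∠24.3° V = 200.5 + j90.53 V.
Step 5 — Current: I = V / Z = 0.09093 + j0.008786 A = 0.09135∠5.5° A.
Step 6 — Complex power: S = V·I* = 19.03 + j6.47 VA.
Step 7 — Real power: P = Re(S) = 19.03 W.
Step 8 — Reactive power: Q = Im(S) = 6.47 VAR.
Step 9 — Apparent power: |S| = 20.1 VA.
Step 10 — Power factor: PF = P/|S| = 0.9468 (lagging).

(a) P = 19.03 W  (b) Q = 6.47 VAR  (c) S = 20.1 VA  (d) PF = 0.9468 (lagging)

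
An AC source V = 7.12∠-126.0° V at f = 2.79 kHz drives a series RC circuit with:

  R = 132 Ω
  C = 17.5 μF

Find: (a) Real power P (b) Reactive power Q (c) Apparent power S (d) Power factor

Step 1 — Angular frequency: ω = 2π·f = 2π·2790 = 1.753e+04 rad/s.
Step 2 — Component impedances:
  R: Z = R = 132 Ω
  C: Z = 1/(jωC) = -j/(ω·C) = 0 - j3.26 Ω
Step 3 — Series combination: Z_total = R + C = 132 - j3.26 Ω = 132∠-1.4° Ω.
Step 4 — Source phasor: V = 7.12∠-126.0° V = -4.185 - j5.76 V.
Step 5 — Current: I = V / Z = -0.03061 - j0.04439 A = 0.05392∠-124.6° A.
Step 6 — Complex power: S = V·I* = 0.3838 - j0.009478 VA.
Step 7 — Real power: P = Re(S) = 0.3838 W.
Step 8 — Reactive power: Q = Im(S) = -0.009478 VAR.
Step 9 — Apparent power: |S| = 0.3839 VA.
Step 10 — Power factor: PF = P/|S| = 0.9997 (leading).

(a) P = 0.3838 W  (b) Q = -0.009478 VAR  (c) S = 0.3839 VA  (d) PF = 0.9997 (leading)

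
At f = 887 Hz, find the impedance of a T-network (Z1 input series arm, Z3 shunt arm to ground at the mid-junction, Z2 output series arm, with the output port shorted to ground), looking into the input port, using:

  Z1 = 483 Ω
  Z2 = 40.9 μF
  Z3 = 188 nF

Step 1 — Angular frequency: ω = 2π·f = 2π·887 = 5573 rad/s.
Step 2 — Component impedances:
  Z1: Z = R = 483 Ω
  Z2: Z = 1/(jωC) = -j/(ω·C) = 0 - j4.387 Ω
  Z3: Z = 1/(jωC) = -j/(ω·C) = 0 - j954.4 Ω
Step 3 — With the output port shorted to ground, the output series arm Z2 runs from the junction to ground; the shunt arm Z3 also runs from the junction to ground. They appear in parallel: Z3 || Z2 = 0 - j4.367 Ω.
Step 4 — Series with input arm Z1: Z_in = Z1 + (Z3 || Z2) = 483 - j4.367 Ω = 483∠-0.5° Ω.

Z = 483 - j4.367 Ω = 483∠-0.5° Ω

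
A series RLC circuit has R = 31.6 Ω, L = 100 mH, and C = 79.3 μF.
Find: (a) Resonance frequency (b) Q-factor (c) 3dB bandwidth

Step 1 — Resonance: ω₀ = 1/√(LC) = 1/√(0.1·7.93e-05) = 355.1 rad/s.
Step 2 — f₀ = ω₀/(2π) = 56.52 Hz.
Step 3 — Series Q: Q = ω₀L/R = 355.1·0.1/31.6 = 1.124.
Step 4 — Bandwidth: Δω = ω₀/Q = 316 rad/s; BW = Δω/(2π) = 50.29 Hz.

(a) f₀ = 56.52 Hz  (b) Q = 1.124  (c) BW = 50.29 Hz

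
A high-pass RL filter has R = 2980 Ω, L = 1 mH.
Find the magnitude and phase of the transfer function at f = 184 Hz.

Step 1 — Angular frequency: ω = 2π·184 = 1156 rad/s.
Step 2 — Transfer function: H(jω) = jωL/(R + jωL).
Step 3 — Numerator jωL = j·1.156; denominator R + jωL = 2980 + j1.156.
Step 4 — H = 1.505e-07 + j0.000388.
Step 5 — Magnitude: |H| = 0.000388 (-68.2 dB); phase: φ = 90.0°.

|H| = 0.000388 (-68.2 dB), φ = 90.0°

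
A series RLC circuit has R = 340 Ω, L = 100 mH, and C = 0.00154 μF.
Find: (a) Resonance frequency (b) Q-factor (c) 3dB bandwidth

Step 1 — Resonance: ω₀ = 1/√(LC) = 1/√(0.1·1.54e-09) = 8.058e+04 rad/s.
Step 2 — f₀ = ω₀/(2π) = 1.283e+04 Hz.
Step 3 — Series Q: Q = ω₀L/R = 8.058e+04·0.1/340 = 23.7.
Step 4 — Bandwidth: Δω = ω₀/Q = 3400 rad/s; BW = Δω/(2π) = 541.1 Hz.

(a) f₀ = 1.283e+04 Hz  (b) Q = 23.7  (c) BW = 541.1 Hz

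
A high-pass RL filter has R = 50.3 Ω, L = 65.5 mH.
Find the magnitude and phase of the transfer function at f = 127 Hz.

Step 1 — Angular frequency: ω = 2π·127 = 798 rad/s.
Step 2 — Transfer function: H(jω) = jωL/(R + jωL).
Step 3 — Numerator jωL = j·52.27; denominator R + jωL = 50.3 + j52.27.
Step 4 — H = 0.5192 + j0.4996.
Step 5 — Magnitude: |H| = 0.7205 (-2.8 dB); phase: φ = 43.9°.

|H| = 0.7205 (-2.8 dB), φ = 43.9°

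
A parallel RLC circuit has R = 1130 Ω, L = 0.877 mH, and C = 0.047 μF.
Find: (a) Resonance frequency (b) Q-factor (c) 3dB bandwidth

Step 1 — Resonance: ω₀ = 1/√(LC) = 1/√(0.000877·4.7e-08) = 1.558e+05 rad/s.
Step 2 — f₀ = ω₀/(2π) = 2.479e+04 Hz.
Step 3 — Parallel Q: Q = R/(ω₀L) = 1130/(1.558e+05·0.000877) = 8.272.
Step 4 — Bandwidth: Δω = ω₀/Q = 1.883e+04 rad/s; BW = Δω/(2π) = 2997 Hz.

(a) f₀ = 2.479e+04 Hz  (b) Q = 8.272  (c) BW = 2997 Hz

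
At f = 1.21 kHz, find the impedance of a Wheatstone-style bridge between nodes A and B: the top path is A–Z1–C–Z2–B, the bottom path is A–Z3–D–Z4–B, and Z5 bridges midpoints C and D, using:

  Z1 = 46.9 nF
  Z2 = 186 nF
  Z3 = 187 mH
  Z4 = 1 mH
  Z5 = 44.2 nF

Step 1 — Angular frequency: ω = 2π·f = 2π·1210 = 7603 rad/s.
Step 2 — Component impedances:
  Z1: Z = 1/(jωC) = -j/(ω·C) = 0 - j2805 Ω
  Z2: Z = 1/(jωC) = -j/(ω·C) = 0 - j707.2 Ω
  Z3: Z = jωL = j·7603·0.187 = 0 + j1422 Ω
  Z4: Z = jωL = j·7603·0.001 = 0 + j7.603 Ω
  Z5: Z = 1/(jωC) = -j/(ω·C) = 0 - j2976 Ω
Step 3 — Bridge requires nodal analysis (the Z5 bridge couples midpoints C and D, so the two paths cannot be reduced to a simple series/parallel combination). Setting node B to ground and injecting 1 A at node A, the 3-node admittance system at A, C, D solves to V_A = Z_AB = 0 + j2475 Ω = 2475∠90.0° Ω.

Z = 0 + j2475 Ω = 2475∠90.0° Ω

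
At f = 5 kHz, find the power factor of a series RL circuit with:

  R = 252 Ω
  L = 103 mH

Step 1 — Angular frequency: ω = 2π·f = 2π·5000 = 3.142e+04 rad/s.
Step 2 — Component impedances:
  R: Z = R = 252 Ω
  L: Z = jωL = j·3.142e+04·0.103 = 0 + j3236 Ω
Step 3 — Series combination: Z_total = R + L = 252 + j3236 Ω = 3246∠85.5° Ω.
Step 4 — Power factor: PF = cos(φ) = Re(Z)/|Z| = 252/3245.6 = 0.07764.
Step 5 — Type: Im(Z) = 3236 ⇒ lagging (phase φ = 85.5°).

PF = 0.07764 (lagging, φ = 85.5°)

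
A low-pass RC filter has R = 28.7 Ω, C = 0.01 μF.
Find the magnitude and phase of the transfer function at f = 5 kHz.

Step 1 — Angular frequency: ω = 2π·5000 = 3.142e+04 rad/s.
Step 2 — Transfer function: H(jω) = 1/(1 + jωRC).
Step 3 — Denominator: 1 + jωRC = 1 + j·3.142e+04·28.7·1e-08 = 1 + j0.009016.
Step 4 — H = 0.9999 - j0.009016.
Step 5 — Magnitude: |H| = 1 (-0.0 dB); phase: φ = -0.5°.

|H| = 1 (-0.0 dB), φ = -0.5°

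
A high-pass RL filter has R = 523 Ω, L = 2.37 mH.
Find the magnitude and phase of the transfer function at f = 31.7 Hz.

Step 1 — Angular frequency: ω = 2π·31.7 = 199.2 rad/s.
Step 2 — Transfer function: H(jω) = jωL/(R + jωL).
Step 3 — Numerator jωL = j·0.472; denominator R + jωL = 523 + j0.472.
Step 4 — H = 8.147e-07 + j0.0009026.
Step 5 — Magnitude: |H| = 0.0009026 (-60.9 dB); phase: φ = 89.9°.

|H| = 0.0009026 (-60.9 dB), φ = 89.9°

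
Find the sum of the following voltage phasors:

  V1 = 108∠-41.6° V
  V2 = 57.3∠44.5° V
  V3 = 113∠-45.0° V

Step 1 — Convert each phasor to rectangular form:
  V1 = 108·(cos(-41.6°) + j·sin(-41.6°)) = 80.76 - j71.7 V
  V2 = 57.3·(cos(44.5°) + j·sin(44.5°)) = 40.87 + j40.16 V
  V3 = 113·(cos(-45.0°) + j·sin(-45.0°)) = 79.9 - j79.9 V
Step 2 — Sum components: V_total = 201.5 - j111.4 V.
Step 3 — Convert to polar: |V_total| = 230.3 V, ∠V_total = -28.9°.

V_total = 230.3∠-28.9° V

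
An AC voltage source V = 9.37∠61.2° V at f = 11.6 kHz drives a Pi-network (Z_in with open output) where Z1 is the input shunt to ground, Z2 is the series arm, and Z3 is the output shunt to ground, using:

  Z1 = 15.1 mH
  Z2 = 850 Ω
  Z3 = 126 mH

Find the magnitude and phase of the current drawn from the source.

Step 1 — Angular frequency: ω = 2π·f = 2π·1.16e+04 = 7.288e+04 rad/s.
Step 2 — Component impedances:
  Z1: Z = jωL = j·7.288e+04·0.0151 = 0 + j1101 Ω
  Z2: Z = R = 850 Ω
  Z3: Z = jωL = j·7.288e+04·0.126 = 0 + j9184 Ω
Step 3 — With open output, the series arm Z2 and the output shunt Z3 appear in series to ground: Z2 + Z3 = 850 + j9184 Ω.
Step 4 — Parallel with input shunt Z1: Z_in = Z1 || (Z2 + Z3) = 9.669 + j983.6 Ω = 983.6∠89.4° Ω.
Step 5 — Source phasor: V = 9.37∠61.2° V = 4.514 + j8.211 V.
Step 6 — Ohm's law: I = V / Z_total = (4.514 + j8.211) / (9.669 + j983.6) = 0.008392 - j0.004507 A.
Step 7 — Convert to polar: |I| = 0.009526 A, ∠I = -28.2°.

I = 0.009526∠-28.2° A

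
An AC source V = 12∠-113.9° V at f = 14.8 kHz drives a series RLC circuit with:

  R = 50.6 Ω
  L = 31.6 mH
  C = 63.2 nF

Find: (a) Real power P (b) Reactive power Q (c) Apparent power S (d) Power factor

Step 1 — Angular frequency: ω = 2π·f = 2π·1.48e+04 = 9.299e+04 rad/s.
Step 2 — Component impedances:
  R: Z = R = 50.6 Ω
  L: Z = jωL = j·9.299e+04·0.0316 = 0 + j2939 Ω
  C: Z = 1/(jωC) = -j/(ω·C) = 0 - j170.2 Ω
Step 3 — Series combination: Z_total = R + L + C = 50.6 + j2768 Ω = 2769∠89.0° Ω.
Step 4 — Source phasor: V = 12∠-113.9° V = -4.862 - j10.97 V.
Step 5 — Current: I = V / Z = -0.003994 + j0.001683 A = 0.004334∠157.1° A.
Step 6 — Complex power: S = V·I* = 0.0009504 + j0.052 VA.
Step 7 — Real power: P = Re(S) = 0.0009504 W.
Step 8 — Reactive power: Q = Im(S) = 0.052 VAR.
Step 9 — Apparent power: |S| = 0.05201 VA.
Step 10 — Power factor: PF = P/|S| = 0.01827 (lagging).

(a) P = 0.0009504 W  (b) Q = 0.052 VAR  (c) S = 0.05201 VA  (d) PF = 0.01827 (lagging)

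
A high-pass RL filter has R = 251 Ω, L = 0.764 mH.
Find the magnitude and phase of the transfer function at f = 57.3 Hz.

Step 1 — Angular frequency: ω = 2π·57.3 = 360 rad/s.
Step 2 — Transfer function: H(jω) = jωL/(R + jωL).
Step 3 — Numerator jωL = j·0.2751; denominator R + jωL = 251 + j0.2751.
Step 4 — H = 1.201e-06 + j0.001096.
Step 5 — Magnitude: |H| = 0.001096 (-59.2 dB); phase: φ = 89.9°.

|H| = 0.001096 (-59.2 dB), φ = 89.9°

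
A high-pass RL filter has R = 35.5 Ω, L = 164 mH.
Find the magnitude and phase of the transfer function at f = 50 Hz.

Step 1 — Angular frequency: ω = 2π·50 = 314.2 rad/s.
Step 2 — Transfer function: H(jω) = jωL/(R + jωL).
Step 3 — Numerator jωL = j·51.52; denominator R + jωL = 35.5 + j51.52.
Step 4 — H = 0.6781 + j0.4672.
Step 5 — Magnitude: |H| = 0.8235 (-1.7 dB); phase: φ = 34.6°.

|H| = 0.8235 (-1.7 dB), φ = 34.6°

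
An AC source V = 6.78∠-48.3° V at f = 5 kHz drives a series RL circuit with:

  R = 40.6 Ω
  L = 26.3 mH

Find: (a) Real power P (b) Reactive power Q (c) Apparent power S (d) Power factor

Step 1 — Angular frequency: ω = 2π·f = 2π·5000 = 3.142e+04 rad/s.
Step 2 — Component impedances:
  R: Z = R = 40.6 Ω
  L: Z = jωL = j·3.142e+04·0.0263 = 0 + j826.2 Ω
Step 3 — Series combination: Z_total = R + L = 40.6 + j826.2 Ω = 827.2∠87.2° Ω.
Step 4 — Source phasor: V = 6.78∠-48.3° V = 4.51 - j5.062 V.
Step 5 — Current: I = V / Z = -0.005844 - j0.005746 A = 0.008196∠-135.5° A.
Step 6 — Complex power: S = V·I* = 0.002727 + j0.0555 VA.
Step 7 — Real power: P = Re(S) = 0.002727 W.
Step 8 — Reactive power: Q = Im(S) = 0.0555 VAR.
Step 9 — Apparent power: |S| = 0.05557 VA.
Step 10 — Power factor: PF = P/|S| = 0.04908 (lagging).

(a) P = 0.002727 W  (b) Q = 0.0555 VAR  (c) S = 0.05557 VA  (d) PF = 0.04908 (lagging)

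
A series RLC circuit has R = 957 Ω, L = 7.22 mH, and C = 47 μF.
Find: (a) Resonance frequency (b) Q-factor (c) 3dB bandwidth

Step 1 — Resonance condition Im(Z)=0 gives ω₀ = 1/√(LC).
Step 2 — ω₀ = 1/√(0.00722·4.7e-05) = 1717 rad/s.
Step 3 — f₀ = ω₀/(2π) = 273.2 Hz.
Step 4 — Series Q: Q = ω₀L/R = 1717·0.00722/957 = 0.01295.
Step 5 — 3dB bandwidth: Δω = ω₀/Q = 1.325e+05 rad/s; BW = Δω/(2π) = 2.11e+04 Hz.

(a) f₀ = 273.2 Hz  (b) Q = 0.01295  (c) BW = 2.11e+04 Hz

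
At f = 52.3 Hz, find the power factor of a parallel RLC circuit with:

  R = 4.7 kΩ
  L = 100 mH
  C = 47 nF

Step 1 — Angular frequency: ω = 2π·f = 2π·52.3 = 328.6 rad/s.
Step 2 — Component impedances:
  R: Z = R = 4700 Ω
  L: Z = jωL = j·328.6·0.1 = 0 + j32.86 Ω
  C: Z = 1/(jωC) = -j/(ω·C) = 0 - j6.475e+04 Ω
Step 3 — Parallel combination: 1/Z_total = 1/R + 1/L + 1/C; Z_total = 0.23 + j32.88 Ω = 32.88∠89.6° Ω.
Step 4 — Power factor: PF = cos(φ) = Re(Z)/|Z| = 0.23/32.88 = 0.006995.
Step 5 — Type: Im(Z) = 32.88 ⇒ lagging (phase φ = 89.6°).

PF = 0.006995 (lagging, φ = 89.6°)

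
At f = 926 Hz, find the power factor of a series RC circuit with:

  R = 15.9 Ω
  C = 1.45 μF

Step 1 — Angular frequency: ω = 2π·f = 2π·926 = 5818 rad/s.
Step 2 — Component impedances:
  R: Z = R = 15.9 Ω
  C: Z = 1/(jωC) = -j/(ω·C) = 0 - j118.5 Ω
Step 3 — Series combination: Z_total = R + C = 15.9 - j118.5 Ω = 119.6∠-82.4° Ω.
Step 4 — Power factor: PF = cos(φ) = Re(Z)/|Z| = 15.9/119.6 = 0.1329.
Step 5 — Type: Im(Z) = -118.5 ⇒ leading (phase φ = -82.4°).

PF = 0.1329 (leading, φ = -82.4°)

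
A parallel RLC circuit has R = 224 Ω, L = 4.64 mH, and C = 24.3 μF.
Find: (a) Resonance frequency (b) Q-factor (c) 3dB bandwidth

Step 1 — Resonance: ω₀ = 1/√(LC) = 1/√(0.00464·2.43e-05) = 2978 rad/s.
Step 2 — f₀ = ω₀/(2π) = 474 Hz.
Step 3 — Parallel Q: Q = R/(ω₀L) = 224/(2978·0.00464) = 16.21.
Step 4 — Bandwidth: Δω = ω₀/Q = 183.7 rad/s; BW = Δω/(2π) = 29.24 Hz.

(a) f₀ = 474 Hz  (b) Q = 16.21  (c) BW = 29.24 Hz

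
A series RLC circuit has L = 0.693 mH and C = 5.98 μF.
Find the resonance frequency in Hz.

Step 1 — Resonance condition Im(Z)=0 gives ω₀ = 1/√(LC).
Step 2 — ω₀ = 1/√(0.000693·5.98e-06) = 1.553e+04 rad/s.
Step 3 — f₀ = ω₀/(2π) = 2472 Hz.

f₀ = 2472 Hz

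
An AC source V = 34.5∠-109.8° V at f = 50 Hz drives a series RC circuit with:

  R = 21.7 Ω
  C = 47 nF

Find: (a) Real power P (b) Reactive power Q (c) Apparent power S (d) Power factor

Step 1 — Angular frequency: ω = 2π·f = 2π·50 = 314.2 rad/s.
Step 2 — Component impedances:
  R: Z = R = 21.7 Ω
  C: Z = 1/(jωC) = -j/(ω·C) = 0 - j6.773e+04 Ω
Step 3 — Series combination: Z_total = R + C = 21.7 - j6.773e+04 Ω = 6.773e+04∠-90.0° Ω.
Step 4 — Source phasor: V = 34.5∠-109.8° V = -11.69 - j32.46 V.
Step 5 — Current: I = V / Z = 0.0004792 - j0.0001727 A = 0.0005094∠-19.8° A.
Step 6 — Complex power: S = V·I* = 5.631e-06 - j0.01757 VA.
Step 7 — Real power: P = Re(S) = 5.631e-06 W.
Step 8 — Reactive power: Q = Im(S) = -0.01757 VAR.
Step 9 — Apparent power: |S| = 0.01757 VA.
Step 10 — Power factor: PF = P/|S| = 0.0003204 (leading).

(a) P = 5.631e-06 W  (b) Q = -0.01757 VAR  (c) S = 0.01757 VA  (d) PF = 0.0003204 (leading)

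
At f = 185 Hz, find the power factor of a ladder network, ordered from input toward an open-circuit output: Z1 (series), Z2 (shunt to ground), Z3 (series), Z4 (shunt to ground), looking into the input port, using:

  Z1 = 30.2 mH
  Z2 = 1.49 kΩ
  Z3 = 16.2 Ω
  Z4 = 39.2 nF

Step 1 — Angular frequency: ω = 2π·f = 2π·185 = 1162 rad/s.
Step 2 — Component impedances:
  Z1: Z = jωL = j·1162·0.0302 = 0 + j35.1 Ω
  Z2: Z = R = 1490 Ω
  Z3: Z = R = 16.2 Ω
  Z4: Z = 1/(jωC) = -j/(ω·C) = 0 - j2.195e+04 Ω
Step 3 — Ladder network (open output): work backward from the far end, alternating series and parallel combinations. Z_in = 1483 - j65.58 Ω = 1485∠-2.5° Ω.
Step 4 — Power factor: PF = cos(φ) = Re(Z)/|Z| = 1483.09/1484.54 = 0.999.
Step 5 — Type: Im(Z) = -65.58 ⇒ leading (phase φ = -2.5°).

PF = 0.999 (leading, φ = -2.5°)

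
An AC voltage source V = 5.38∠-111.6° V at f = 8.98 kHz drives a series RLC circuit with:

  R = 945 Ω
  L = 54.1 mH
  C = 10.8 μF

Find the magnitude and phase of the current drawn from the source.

Step 1 — Angular frequency: ω = 2π·f = 2π·8980 = 5.642e+04 rad/s.
Step 2 — Component impedances:
  R: Z = R = 945 Ω
  L: Z = jωL = j·5.642e+04·0.0541 = 0 + j3052 Ω
  C: Z = 1/(jωC) = -j/(ω·C) = 0 - j1.641 Ω
Step 3 — Series combination: Z_total = R + L + C = 945 + j3051 Ω = 3194∠72.8° Ω.
Step 4 — Source phasor: V = 5.38∠-111.6° V = -1.981 - j5.002 V.
Step 5 — Ohm's law: I = V / Z_total = (-1.981 - j5.002) / (945 + j3051) = -0.00168 + j0.0001289 A.
Step 6 — Convert to polar: |I| = 0.001684 A, ∠I = 175.6°.

I = 0.001684∠175.6° A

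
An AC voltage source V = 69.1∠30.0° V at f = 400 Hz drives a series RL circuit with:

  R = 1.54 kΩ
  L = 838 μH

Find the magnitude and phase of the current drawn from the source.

Step 1 — Angular frequency: ω = 2π·f = 2π·400 = 2513 rad/s.
Step 2 — Component impedances:
  R: Z = R = 1540 Ω
  L: Z = jωL = j·2513·0.000838 = 0 + j2.106 Ω
Step 3 — Series combination: Z_total = R + L = 1540 + j2.106 Ω = 1540∠0.1° Ω.
Step 4 — Source phasor: V = 69.1∠30.0° V = 59.84 + j34.55 V.
Step 5 — Ohm's law: I = V / Z_total = (59.84 + j34.55) / (1540 + j2.106) = 0.03889 + j0.02238 A.
Step 6 — Convert to polar: |I| = 0.04487 A, ∠I = 29.9°.

I = 0.04487∠29.9° A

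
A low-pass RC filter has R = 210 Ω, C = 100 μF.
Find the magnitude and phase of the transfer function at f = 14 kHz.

Step 1 — Angular frequency: ω = 2π·1.4e+04 = 8.796e+04 rad/s.
Step 2 — Transfer function: H(jω) = 1/(1 + jωRC).
Step 3 — Denominator: 1 + jωRC = 1 + j·8.796e+04·210·0.0001 = 1 + j1847.
Step 4 — H = 2.931e-07 - j0.0005413.
Step 5 — Magnitude: |H| = 0.0005413 (-65.3 dB); phase: φ = -90.0°.

|H| = 0.0005413 (-65.3 dB), φ = -90.0°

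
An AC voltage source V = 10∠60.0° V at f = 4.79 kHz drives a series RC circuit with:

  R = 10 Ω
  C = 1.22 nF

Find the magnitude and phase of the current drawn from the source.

Step 1 — Angular frequency: ω = 2π·f = 2π·4790 = 3.01e+04 rad/s.
Step 2 — Component impedances:
  R: Z = R = 10 Ω
  C: Z = 1/(jωC) = -j/(ω·C) = 0 - j2.723e+04 Ω
Step 3 — Series combination: Z_total = R + C = 10 - j2.723e+04 Ω = 2.723e+04∠-90.0° Ω.
Step 4 — Source phasor: V = 10∠60.0° V = 5 + j8.66 V.
Step 5 — Ohm's law: I = V / Z_total = (5 + j8.66) / (10 - j2.723e+04) = -0.0003179 + j0.0001837 A.
Step 6 — Convert to polar: |I| = 0.0003672 A, ∠I = 150.0°.

I = 0.0003672∠150.0° A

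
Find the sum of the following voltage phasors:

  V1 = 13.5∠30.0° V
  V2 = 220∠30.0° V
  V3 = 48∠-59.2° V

Step 1 — Convert each phasor to rectangular form:
  V1 = 13.5·(cos(30.0°) + j·sin(30.0°)) = 11.69 + j6.75 V
  V2 = 220·(cos(30.0°) + j·sin(30.0°)) = 190.5 + j110 V
  V3 = 48·(cos(-59.2°) + j·sin(-59.2°)) = 24.58 - j41.23 V
Step 2 — Sum components: V_total = 226.8 + j75.52 V.
Step 3 — Convert to polar: |V_total| = 239 V, ∠V_total = 18.4°.

V_total = 239∠18.4° V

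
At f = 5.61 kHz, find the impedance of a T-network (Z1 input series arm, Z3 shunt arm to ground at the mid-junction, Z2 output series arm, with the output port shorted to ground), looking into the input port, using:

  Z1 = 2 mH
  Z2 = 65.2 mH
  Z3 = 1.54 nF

Step 1 — Angular frequency: ω = 2π·f = 2π·5610 = 3.525e+04 rad/s.
Step 2 — Component impedances:
  Z1: Z = jωL = j·3.525e+04·0.002 = 0 + j70.5 Ω
  Z2: Z = jωL = j·3.525e+04·0.0652 = 0 + j2298 Ω
  Z3: Z = 1/(jωC) = -j/(ω·C) = 0 - j1.842e+04 Ω
Step 3 — With the output port shorted to ground, the output series arm Z2 runs from the junction to ground; the shunt arm Z3 also runs from the junction to ground. They appear in parallel: Z3 || Z2 = 0 + j2626 Ω.
Step 4 — Series with input arm Z1: Z_in = Z1 + (Z3 || Z2) = 0 + j2696 Ω = 2696∠90.0° Ω.

Z = 0 + j2696 Ω = 2696∠90.0° Ω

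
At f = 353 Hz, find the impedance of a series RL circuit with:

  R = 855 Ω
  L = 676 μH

Step 1 — Angular frequency: ω = 2π·f = 2π·353 = 2218 rad/s.
Step 2 — Component impedances:
  R: Z = R = 855 Ω
  L: Z = jωL = j·2218·0.000676 = 0 + j1.499 Ω
Step 3 — Series combination: Z_total = R + L = 855 + j1.499 Ω = 855∠0.1° Ω.

Z = 855 + j1.499 Ω = 855∠0.1° Ω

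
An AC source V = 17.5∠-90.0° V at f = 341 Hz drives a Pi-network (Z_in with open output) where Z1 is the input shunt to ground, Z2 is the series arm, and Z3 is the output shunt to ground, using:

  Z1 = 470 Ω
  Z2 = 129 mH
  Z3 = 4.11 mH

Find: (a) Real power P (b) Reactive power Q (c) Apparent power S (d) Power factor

Step 1 — Angular frequency: ω = 2π·f = 2π·341 = 2143 rad/s.
Step 2 — Component impedances:
  Z1: Z = R = 470 Ω
  Z2: Z = jωL = j·2143·0.129 = 0 + j276.4 Ω
  Z3: Z = jωL = j·2143·0.00411 = 0 + j8.806 Ω
Step 3 — With open output, the series arm Z2 and the output shunt Z3 appear in series to ground: Z2 + Z3 = 0 + j285.2 Ω.
Step 4 — Parallel with input shunt Z1: Z_in = Z1 || (Z2 + Z3) = 126.5 + j208.4 Ω = 243.8∠58.8° Ω.
Step 5 — Source phasor: V = 17.5∠-90.0° V = 0 - j17.5 V.
Step 6 — Current: I = V / Z = -0.06136 - j0.03723 A = 0.07177∠-148.8° A.
Step 7 — Complex power: S = V·I* = 0.6516 + j1.074 VA.
Step 8 — Real power: P = Re(S) = 0.6516 W.
Step 9 — Reactive power: Q = Im(S) = 1.074 VAR.
Step 10 — Apparent power: |S| = 1.256 VA.
Step 11 — Power factor: PF = P/|S| = 0.5188 (lagging).

(a) P = 0.6516 W  (b) Q = 1.074 VAR  (c) S = 1.256 VA  (d) PF = 0.5188 (lagging)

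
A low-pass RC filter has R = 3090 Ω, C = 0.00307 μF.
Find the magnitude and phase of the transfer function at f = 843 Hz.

Step 1 — Angular frequency: ω = 2π·843 = 5297 rad/s.
Step 2 — Transfer function: H(jω) = 1/(1 + jωRC).
Step 3 — Denominator: 1 + jωRC = 1 + j·5297·3090·3.07e-09 = 1 + j0.05025.
Step 4 — H = 0.9975 - j0.05012.
Step 5 — Magnitude: |H| = 0.9987 (-0.0 dB); phase: φ = -2.9°.

|H| = 0.9987 (-0.0 dB), φ = -2.9°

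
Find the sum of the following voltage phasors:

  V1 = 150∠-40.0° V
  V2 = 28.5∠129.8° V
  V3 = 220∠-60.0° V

Step 1 — Convert each phasor to rectangular form:
  V1 = 150·(cos(-40.0°) + j·sin(-40.0°)) = 114.9 - j96.42 V
  V2 = 28.5·(cos(129.8°) + j·sin(129.8°)) = -18.24 + j21.9 V
  V3 = 220·(cos(-60.0°) + j·sin(-60.0°)) = 110 - j190.5 V
Step 2 — Sum components: V_total = 206.7 - j265 V.
Step 3 — Convert to polar: |V_total| = 336.1 V, ∠V_total = -52.1°.

V_total = 336.1∠-52.1° V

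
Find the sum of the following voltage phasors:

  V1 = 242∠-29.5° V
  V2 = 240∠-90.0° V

Step 1 — Convert each phasor to rectangular form:
  V1 = 242·(cos(-29.5°) + j·sin(-29.5°)) = 210.6 - j119.2 V
  V2 = 240·(cos(-90.0°) + j·sin(-90.0°)) = 0 - j240 V
Step 2 — Sum components: V_total = 210.6 - j359.2 V.
Step 3 — Convert to polar: |V_total| = 416.4 V, ∠V_total = -59.6°.

V_total = 416.4∠-59.6° V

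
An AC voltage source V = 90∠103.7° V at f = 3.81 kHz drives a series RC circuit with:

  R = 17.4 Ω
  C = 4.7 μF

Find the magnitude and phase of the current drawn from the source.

Step 1 — Angular frequency: ω = 2π·f = 2π·3810 = 2.394e+04 rad/s.
Step 2 — Component impedances:
  R: Z = R = 17.4 Ω
  C: Z = 1/(jωC) = -j/(ω·C) = 0 - j8.888 Ω
Step 3 — Series combination: Z_total = R + C = 17.4 - j8.888 Ω = 19.54∠-27.1° Ω.
Step 4 — Source phasor: V = 90∠103.7° V = -21.32 + j87.44 V.
Step 5 — Ohm's law: I = V / Z_total = (-21.32 + j87.44) / (17.4 - j8.888) = -3.007 + j3.489 A.
Step 6 — Convert to polar: |I| = 4.606 A, ∠I = 130.8°.

I = 4.606∠130.8° A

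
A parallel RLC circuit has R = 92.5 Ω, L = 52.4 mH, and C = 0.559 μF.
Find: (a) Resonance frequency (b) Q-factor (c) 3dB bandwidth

Step 1 — Resonance: ω₀ = 1/√(LC) = 1/√(0.0524·5.59e-07) = 5843 rad/s.
Step 2 — f₀ = ω₀/(2π) = 929.9 Hz.
Step 3 — Parallel Q: Q = R/(ω₀L) = 92.5/(5843·0.0524) = 0.3021.
Step 4 — Bandwidth: Δω = ω₀/Q = 1.934e+04 rad/s; BW = Δω/(2π) = 3078 Hz.

(a) f₀ = 929.9 Hz  (b) Q = 0.3021  (c) BW = 3078 Hz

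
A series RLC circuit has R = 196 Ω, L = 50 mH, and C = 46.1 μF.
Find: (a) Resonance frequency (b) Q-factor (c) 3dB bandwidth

Step 1 — Resonance: ω₀ = 1/√(LC) = 1/√(0.05·4.61e-05) = 658.7 rad/s.
Step 2 — f₀ = ω₀/(2π) = 104.8 Hz.
Step 3 — Series Q: Q = ω₀L/R = 658.7·0.05/196 = 0.168.
Step 4 — Bandwidth: Δω = ω₀/Q = 3920 rad/s; BW = Δω/(2π) = 623.9 Hz.

(a) f₀ = 104.8 Hz  (b) Q = 0.168  (c) BW = 623.9 Hz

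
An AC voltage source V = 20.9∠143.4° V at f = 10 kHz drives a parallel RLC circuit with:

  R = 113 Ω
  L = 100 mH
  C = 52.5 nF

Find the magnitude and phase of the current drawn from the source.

Step 1 — Angular frequency: ω = 2π·f = 2π·1e+04 = 6.283e+04 rad/s.
Step 2 — Component impedances:
  R: Z = R = 113 Ω
  L: Z = jωL = j·6.283e+04·0.1 = 0 + j6283 Ω
  C: Z = 1/(jωC) = -j/(ω·C) = 0 - j303.2 Ω
Step 3 — Parallel combination: 1/Z_total = 1/R + 1/L + 1/C; Z_total = 100.4 - j35.61 Ω = 106.5∠-19.5° Ω.
Step 4 — Source phasor: V = 20.9∠143.4° V = -16.78 + j12.46 V.
Step 5 — Ohm's law: I = V / Z_total = (-16.78 + j12.46) / (100.4 - j35.61) = -0.1876 + j0.0576 A.
Step 6 — Convert to polar: |I| = 0.1963 A, ∠I = 162.9°.

I = 0.1963∠162.9° A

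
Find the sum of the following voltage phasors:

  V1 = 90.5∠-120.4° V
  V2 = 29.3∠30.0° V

Step 1 — Convert each phasor to rectangular form:
  V1 = 90.5·(cos(-120.4°) + j·sin(-120.4°)) = -45.8 - j78.06 V
  V2 = 29.3·(cos(30.0°) + j·sin(30.0°)) = 25.37 + j14.65 V
Step 2 — Sum components: V_total = -20.42 - j63.41 V.
Step 3 — Convert to polar: |V_total| = 66.61 V, ∠V_total = -107.9°.

V_total = 66.61∠-107.9° V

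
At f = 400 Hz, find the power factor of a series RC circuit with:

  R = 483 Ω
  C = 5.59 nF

Step 1 — Angular frequency: ω = 2π·f = 2π·400 = 2513 rad/s.
Step 2 — Component impedances:
  R: Z = R = 483 Ω
  C: Z = 1/(jωC) = -j/(ω·C) = 0 - j7.118e+04 Ω
Step 3 — Series combination: Z_total = R + C = 483 - j7.118e+04 Ω = 7.118e+04∠-89.6° Ω.
Step 4 — Power factor: PF = cos(φ) = Re(Z)/|Z| = 483/7.118e+04 = 0.006786.
Step 5 — Type: Im(Z) = -7.118e+04 ⇒ leading (phase φ = -89.6°).

PF = 0.006786 (leading, φ = -89.6°)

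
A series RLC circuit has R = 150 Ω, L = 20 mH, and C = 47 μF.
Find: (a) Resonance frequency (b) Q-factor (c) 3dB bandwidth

Step 1 — Resonance: ω₀ = 1/√(LC) = 1/√(0.02·4.7e-05) = 1031 rad/s.
Step 2 — f₀ = ω₀/(2π) = 164.2 Hz.
Step 3 — Series Q: Q = ω₀L/R = 1031·0.02/150 = 0.1375.
Step 4 — Bandwidth: Δω = ω₀/Q = 7500 rad/s; BW = Δω/(2π) = 1194 Hz.

(a) f₀ = 164.2 Hz  (b) Q = 0.1375  (c) BW = 1194 Hz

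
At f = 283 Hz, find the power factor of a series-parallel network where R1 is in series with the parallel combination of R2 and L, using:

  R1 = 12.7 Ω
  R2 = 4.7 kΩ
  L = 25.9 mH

Step 1 — Angular frequency: ω = 2π·f = 2π·283 = 1778 rad/s.
Step 2 — Component impedances:
  R1: Z = R = 12.7 Ω
  R2: Z = R = 4700 Ω
  L: Z = jωL = j·1778·0.0259 = 0 + j46.05 Ω
Step 3 — Parallel branch: R2 || L = 1/(1/R2 + 1/L) = 0.4512 + j46.05 Ω.
Step 4 — Series with R1: Z_total = R1 + (R2 || L) = 13.15 + j46.05 Ω = 47.89∠74.1° Ω.
Step 5 — Power factor: PF = cos(φ) = Re(Z)/|Z| = 13.15/47.89 = 0.2746.
Step 6 — Type: Im(Z) = 46.05 ⇒ lagging (phase φ = 74.1°).

PF = 0.2746 (lagging, φ = 74.1°)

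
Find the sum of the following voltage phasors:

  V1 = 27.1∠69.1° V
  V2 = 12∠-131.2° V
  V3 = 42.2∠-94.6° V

Step 1 — Convert each phasor to rectangular form:
  V1 = 27.1·(cos(69.1°) + j·sin(69.1°)) = 9.668 + j25.32 V
  V2 = 12·(cos(-131.2°) + j·sin(-131.2°)) = -7.904 - j9.029 V
  V3 = 42.2·(cos(-94.6°) + j·sin(-94.6°)) = -3.384 - j42.06 V
Step 2 — Sum components: V_total = -1.621 - j25.78 V.
Step 3 — Convert to polar: |V_total| = 25.83 V, ∠V_total = -93.6°.

V_total = 25.83∠-93.6° V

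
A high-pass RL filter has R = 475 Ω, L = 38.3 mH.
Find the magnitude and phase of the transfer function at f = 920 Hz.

Step 1 — Angular frequency: ω = 2π·920 = 5781 rad/s.
Step 2 — Transfer function: H(jω) = jωL/(R + jωL).
Step 3 — Numerator jωL = j·221.4; denominator R + jωL = 475 + j221.4.
Step 4 — H = 0.1785 + j0.3829.
Step 5 — Magnitude: |H| = 0.4225 (-7.5 dB); phase: φ = 65.0°.

|H| = 0.4225 (-7.5 dB), φ = 65.0°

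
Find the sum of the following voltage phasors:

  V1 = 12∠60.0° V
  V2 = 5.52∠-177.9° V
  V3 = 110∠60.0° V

Step 1 — Convert each phasor to rectangular form:
  V1 = 12·(cos(60.0°) + j·sin(60.0°)) = 6 + j10.39 V
  V2 = 5.52·(cos(-177.9°) + j·sin(-177.9°)) = -5.516 - j0.2023 V
  V3 = 110·(cos(60.0°) + j·sin(60.0°)) = 55 + j95.26 V
Step 2 — Sum components: V_total = 55.48 + j105.5 V.
Step 3 — Convert to polar: |V_total| = 119.2 V, ∠V_total = 62.2°.

V_total = 119.2∠62.2° V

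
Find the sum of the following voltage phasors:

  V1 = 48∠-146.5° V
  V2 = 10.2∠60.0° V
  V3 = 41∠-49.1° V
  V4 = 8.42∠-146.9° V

Step 1 — Convert each phasor to rectangular form:
  V1 = 48·(cos(-146.5°) + j·sin(-146.5°)) = -40.03 - j26.49 V
  V2 = 10.2·(cos(60.0°) + j·sin(60.0°)) = 5.1 + j8.833 V
  V3 = 41·(cos(-49.1°) + j·sin(-49.1°)) = 26.84 - j30.99 V
  V4 = 8.42·(cos(-146.9°) + j·sin(-146.9°)) = -7.054 - j4.598 V
Step 2 — Sum components: V_total = -15.14 - j53.25 V.
Step 3 — Convert to polar: |V_total| = 55.36 V, ∠V_total = -105.9°.

V_total = 55.36∠-105.9° V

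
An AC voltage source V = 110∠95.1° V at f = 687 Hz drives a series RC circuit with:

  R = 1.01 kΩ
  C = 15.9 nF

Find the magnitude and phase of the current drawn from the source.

Step 1 — Angular frequency: ω = 2π·f = 2π·687 = 4317 rad/s.
Step 2 — Component impedances:
  R: Z = R = 1010 Ω
  C: Z = 1/(jωC) = -j/(ω·C) = 0 - j1.457e+04 Ω
Step 3 — Series combination: Z_total = R + C = 1010 - j1.457e+04 Ω = 1.461e+04∠-86.0° Ω.
Step 4 — Source phasor: V = 110∠95.1° V = -9.778 + j109.6 V.
Step 5 — Ohm's law: I = V / Z_total = (-9.778 + j109.6) / (1010 - j1.457e+04) = -0.00753 - j0.0001491 A.
Step 6 — Convert to polar: |I| = 0.007532 A, ∠I = -178.9°.

I = 0.007532∠-178.9° A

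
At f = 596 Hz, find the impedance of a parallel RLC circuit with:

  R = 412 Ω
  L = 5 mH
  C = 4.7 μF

Step 1 — Angular frequency: ω = 2π·f = 2π·596 = 3745 rad/s.
Step 2 — Component impedances:
  R: Z = R = 412 Ω
  L: Z = jωL = j·3745·0.005 = 0 + j18.72 Ω
  C: Z = 1/(jωC) = -j/(ω·C) = 0 - j56.82 Ω
Step 3 — Parallel combination: 1/Z_total = 1/R + 1/L + 1/C; Z_total = 1.884 + j27.8 Ω = 27.86∠86.1° Ω.

Z = 1.884 + j27.8 Ω = 27.86∠86.1° Ω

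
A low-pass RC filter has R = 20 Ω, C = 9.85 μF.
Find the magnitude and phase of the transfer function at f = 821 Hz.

Step 1 — Angular frequency: ω = 2π·821 = 5158 rad/s.
Step 2 — Transfer function: H(jω) = 1/(1 + jωRC).
Step 3 — Denominator: 1 + jωRC = 1 + j·5158·20·9.85e-06 = 1 + j1.016.
Step 4 — H = 0.492 - j0.4999.
Step 5 — Magnitude: |H| = 0.7014 (-3.1 dB); phase: φ = -45.5°.

|H| = 0.7014 (-3.1 dB), φ = -45.5°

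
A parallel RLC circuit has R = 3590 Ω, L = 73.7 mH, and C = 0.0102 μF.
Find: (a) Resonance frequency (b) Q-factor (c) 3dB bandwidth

Step 1 — Resonance: ω₀ = 1/√(LC) = 1/√(0.0737·1.02e-08) = 3.647e+04 rad/s.
Step 2 — f₀ = ω₀/(2π) = 5805 Hz.
Step 3 — Parallel Q: Q = R/(ω₀L) = 3590/(3.647e+04·0.0737) = 1.336.
Step 4 — Bandwidth: Δω = ω₀/Q = 2.731e+04 rad/s; BW = Δω/(2π) = 4346 Hz.

(a) f₀ = 5805 Hz  (b) Q = 1.336  (c) BW = 4346 Hz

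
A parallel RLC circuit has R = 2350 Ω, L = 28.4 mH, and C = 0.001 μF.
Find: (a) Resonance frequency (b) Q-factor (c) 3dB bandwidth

Step 1 — Resonance: ω₀ = 1/√(LC) = 1/√(0.0284·1e-09) = 1.876e+05 rad/s.
Step 2 — f₀ = ω₀/(2π) = 2.986e+04 Hz.
Step 3 — Parallel Q: Q = R/(ω₀L) = 2350/(1.876e+05·0.0284) = 0.441.
Step 4 — Bandwidth: Δω = ω₀/Q = 4.255e+05 rad/s; BW = Δω/(2π) = 6.773e+04 Hz.

(a) f₀ = 2.986e+04 Hz  (b) Q = 0.441  (c) BW = 6.773e+04 Hz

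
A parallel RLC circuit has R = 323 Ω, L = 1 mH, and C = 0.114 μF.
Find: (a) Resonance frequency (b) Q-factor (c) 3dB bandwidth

Step 1 — Resonance: ω₀ = 1/√(LC) = 1/√(0.001·1.14e-07) = 9.366e+04 rad/s.
Step 2 — f₀ = ω₀/(2π) = 1.491e+04 Hz.
Step 3 — Parallel Q: Q = R/(ω₀L) = 323/(9.366e+04·0.001) = 3.449.
Step 4 — Bandwidth: Δω = ω₀/Q = 2.716e+04 rad/s; BW = Δω/(2π) = 4322 Hz.

(a) f₀ = 1.491e+04 Hz  (b) Q = 3.449  (c) BW = 4322 Hz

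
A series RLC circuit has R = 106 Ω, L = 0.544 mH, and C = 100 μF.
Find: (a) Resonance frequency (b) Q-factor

Step 1 — Resonance condition Im(Z)=0 gives ω₀ = 1/√(LC).
Step 2 — ω₀ = 1/√(0.000544·0.0001) = 4287 rad/s.
Step 3 — f₀ = ω₀/(2π) = 682.4 Hz.
Step 4 — Series Q: Q = ω₀L/R = 4287·0.000544/106 = 0.022.

(a) f₀ = 682.4 Hz  (b) Q = 0.022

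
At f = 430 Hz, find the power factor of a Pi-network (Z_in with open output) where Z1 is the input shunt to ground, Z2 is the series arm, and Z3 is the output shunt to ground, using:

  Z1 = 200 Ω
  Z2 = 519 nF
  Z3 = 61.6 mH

Step 1 — Angular frequency: ω = 2π·f = 2π·430 = 2702 rad/s.
Step 2 — Component impedances:
  Z1: Z = R = 200 Ω
  Z2: Z = 1/(jωC) = -j/(ω·C) = 0 - j713.2 Ω
  Z3: Z = jωL = j·2702·0.0616 = 0 + j166.4 Ω
Step 3 — With open output, the series arm Z2 and the output shunt Z3 appear in series to ground: Z2 + Z3 = 0 - j546.7 Ω.
Step 4 — Parallel with input shunt Z1: Z_in = Z1 || (Z2 + Z3) = 176.4 - j64.53 Ω = 187.8∠-20.1° Ω.
Step 5 — Power factor: PF = cos(φ) = Re(Z)/|Z| = 176.39/187.83 = 0.9391.
Step 6 — Type: Im(Z) = -64.53 ⇒ leading (phase φ = -20.1°).

PF = 0.9391 (leading, φ = -20.1°)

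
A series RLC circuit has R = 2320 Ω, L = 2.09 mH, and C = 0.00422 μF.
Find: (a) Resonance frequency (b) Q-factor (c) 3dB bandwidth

Step 1 — Resonance: ω₀ = 1/√(LC) = 1/√(0.00209·4.22e-09) = 3.367e+05 rad/s.
Step 2 — f₀ = ω₀/(2π) = 5.359e+04 Hz.
Step 3 — Series Q: Q = ω₀L/R = 3.367e+05·0.00209/2320 = 0.3033.
Step 4 — Bandwidth: Δω = ω₀/Q = 1.11e+06 rad/s; BW = Δω/(2π) = 1.767e+05 Hz.

(a) f₀ = 5.359e+04 Hz  (b) Q = 0.3033  (c) BW = 1.767e+05 Hz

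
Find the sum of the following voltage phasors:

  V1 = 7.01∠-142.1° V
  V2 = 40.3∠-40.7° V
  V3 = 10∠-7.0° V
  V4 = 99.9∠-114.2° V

Step 1 — Convert each phasor to rectangular form:
  V1 = 7.01·(cos(-142.1°) + j·sin(-142.1°)) = -5.531 - j4.306 V
  V2 = 40.3·(cos(-40.7°) + j·sin(-40.7°)) = 30.55 - j26.28 V
  V3 = 10·(cos(-7.0°) + j·sin(-7.0°)) = 9.925 - j1.219 V
  V4 = 99.9·(cos(-114.2°) + j·sin(-114.2°)) = -40.95 - j91.12 V
Step 2 — Sum components: V_total = -6.005 - j122.9 V.
Step 3 — Convert to polar: |V_total| = 123.1 V, ∠V_total = -92.8°.

V_total = 123.1∠-92.8° V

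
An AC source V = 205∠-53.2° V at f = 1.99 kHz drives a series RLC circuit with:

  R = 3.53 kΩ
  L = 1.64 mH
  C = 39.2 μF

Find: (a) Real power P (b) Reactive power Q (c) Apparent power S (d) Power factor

Step 1 — Angular frequency: ω = 2π·f = 2π·1990 = 1.25e+04 rad/s.
Step 2 — Component impedances:
  R: Z = R = 3530 Ω
  L: Z = jωL = j·1.25e+04·0.00164 = 0 + j20.51 Ω
  C: Z = 1/(jωC) = -j/(ω·C) = 0 - j2.04 Ω
Step 3 — Series combination: Z_total = R + L + C = 3530 + j18.47 Ω = 3530∠0.3° Ω.
Step 4 — Source phasor: V = 205∠-53.2° V = 122.8 - j164.1 V.
Step 5 — Current: I = V / Z = 0.03454 - j0.04668 A = 0.05807∠-53.5° A.
Step 6 — Complex power: S = V·I* = 11.9 + j0.06227 VA.
Step 7 — Real power: P = Re(S) = 11.9 W.
Step 8 — Reactive power: Q = Im(S) = 0.06227 VAR.
Step 9 — Apparent power: |S| = 11.9 VA.
Step 10 — Power factor: PF = P/|S| = 1 (lagging).

(a) P = 11.9 W  (b) Q = 0.06227 VAR  (c) S = 11.9 VA  (d) PF = 1 (lagging)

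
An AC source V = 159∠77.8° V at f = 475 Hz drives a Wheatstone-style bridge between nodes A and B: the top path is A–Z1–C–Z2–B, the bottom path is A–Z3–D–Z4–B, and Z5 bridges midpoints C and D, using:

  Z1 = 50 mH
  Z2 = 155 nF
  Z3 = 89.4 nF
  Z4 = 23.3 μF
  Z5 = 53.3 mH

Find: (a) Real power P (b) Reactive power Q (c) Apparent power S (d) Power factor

Step 1 — Angular frequency: ω = 2π·f = 2π·475 = 2985 rad/s.
Step 2 — Component impedances:
  Z1: Z = jωL = j·2985·0.05 = 0 + j149.2 Ω
  Z2: Z = 1/(jωC) = -j/(ω·C) = 0 - j2162 Ω
  Z3: Z = 1/(jωC) = -j/(ω·C) = 0 - j3748 Ω
  Z4: Z = 1/(jωC) = -j/(ω·C) = 0 - j14.38 Ω
  Z5: Z = jωL = j·2985·0.0533 = 0 + j159.1 Ω
Step 3 — Bridge requires nodal analysis (the Z5 bridge couples midpoints C and D, so the two paths cannot be reduced to a simple series/parallel combination). Setting node B to ground and injecting 1 A at node A, the 3-node admittance system at A, C, D solves to V_A = Z_AB = 0 + j334.1 Ω = 334.1∠90.0° Ω.
Step 4 — Source phasor: V = 159∠77.8° V = 33.6 + j155.4 V.
Step 5 — Current: I = V / Z = 0.4651 - j0.1006 A = 0.4759∠-12.2° A.
Step 6 — Complex power: S = V·I* = 0 + j75.66 VA.
Step 7 — Real power: P = Re(S) = 0 W.
Step 8 — Reactive power: Q = Im(S) = 75.66 VAR.
Step 9 — Apparent power: |S| = 75.66 VA.
Step 10 — Power factor: PF = P/|S| = 0 (lagging).

(a) P = 0 W  (b) Q = 75.66 VAR  (c) S = 75.66 VA  (d) PF = 0 (lagging)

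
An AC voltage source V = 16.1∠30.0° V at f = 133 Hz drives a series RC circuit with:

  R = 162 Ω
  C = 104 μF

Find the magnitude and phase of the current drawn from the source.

Step 1 — Angular frequency: ω = 2π·f = 2π·133 = 835.7 rad/s.
Step 2 — Component impedances:
  R: Z = R = 162 Ω
  C: Z = 1/(jωC) = -j/(ω·C) = 0 - j11.51 Ω
Step 3 — Series combination: Z_total = R + C = 162 - j11.51 Ω = 162.4∠-4.1° Ω.
Step 4 — Source phasor: V = 16.1∠30.0° V = 13.94 + j8.05 V.
Step 5 — Ohm's law: I = V / Z_total = (13.94 + j8.05) / (162 - j11.51) = 0.08212 + j0.05552 A.
Step 6 — Convert to polar: |I| = 0.09913 A, ∠I = 34.1°.

I = 0.09913∠34.1° A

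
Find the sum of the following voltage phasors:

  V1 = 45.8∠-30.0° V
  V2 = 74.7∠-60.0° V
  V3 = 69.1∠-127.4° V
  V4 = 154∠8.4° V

Step 1 — Convert each phasor to rectangular form:
  V1 = 45.8·(cos(-30.0°) + j·sin(-30.0°)) = 39.66 - j22.9 V
  V2 = 74.7·(cos(-60.0°) + j·sin(-60.0°)) = 37.35 - j64.69 V
  V3 = 69.1·(cos(-127.4°) + j·sin(-127.4°)) = -41.97 - j54.89 V
  V4 = 154·(cos(8.4°) + j·sin(8.4°)) = 152.3 + j22.5 V
Step 2 — Sum components: V_total = 187.4 - j120 V.
Step 3 — Convert to polar: |V_total| = 222.5 V, ∠V_total = -32.6°.

V_total = 222.5∠-32.6° V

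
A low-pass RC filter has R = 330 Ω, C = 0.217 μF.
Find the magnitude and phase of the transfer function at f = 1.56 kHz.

Step 1 — Angular frequency: ω = 2π·1560 = 9802 rad/s.
Step 2 — Transfer function: H(jω) = 1/(1 + jωRC).
Step 3 — Denominator: 1 + jωRC = 1 + j·9802·330·2.17e-07 = 1 + j0.7019.
Step 4 — H = 0.6699 - j0.4702.
Step 5 — Magnitude: |H| = 0.8185 (-1.7 dB); phase: φ = -35.1°.

|H| = 0.8185 (-1.7 dB), φ = -35.1°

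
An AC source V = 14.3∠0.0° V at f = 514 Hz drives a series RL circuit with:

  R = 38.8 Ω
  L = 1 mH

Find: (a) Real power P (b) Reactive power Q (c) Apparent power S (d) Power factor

Step 1 — Angular frequency: ω = 2π·f = 2π·514 = 3230 rad/s.
Step 2 — Component impedances:
  R: Z = R = 38.8 Ω
  L: Z = jωL = j·3230·0.001 = 0 + j3.23 Ω
Step 3 — Series combination: Z_total = R + L = 38.8 + j3.23 Ω = 38.93∠4.8° Ω.
Step 4 — Source phasor: V = 14.3∠0.0° V = 14.3 V.
Step 5 — Current: I = V / Z = 0.366 - j0.03047 A = 0.3673∠-4.8° A.
Step 6 — Complex power: S = V·I* = 5.234 + j0.4357 VA.
Step 7 — Real power: P = Re(S) = 5.234 W.
Step 8 — Reactive power: Q = Im(S) = 0.4357 VAR.
Step 9 — Apparent power: |S| = 5.252 VA.
Step 10 — Power factor: PF = P/|S| = 0.9966 (lagging).

(a) P = 5.234 W  (b) Q = 0.4357 VAR  (c) S = 5.252 VA  (d) PF = 0.9966 (lagging)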